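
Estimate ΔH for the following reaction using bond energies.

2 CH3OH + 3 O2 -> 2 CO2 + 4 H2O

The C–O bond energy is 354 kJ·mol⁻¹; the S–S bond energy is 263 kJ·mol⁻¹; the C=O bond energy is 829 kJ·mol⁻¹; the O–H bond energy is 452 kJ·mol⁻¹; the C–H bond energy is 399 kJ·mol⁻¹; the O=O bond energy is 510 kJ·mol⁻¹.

ΔH ≈ −1396 kJ

Bonds broken (reactants):
  C–H: 6 × 399 = 2394
  C–O: 2 × 354 = 708
  O–H: 2 × 452 = 904
  O=O: 3 × 510 = 1530
  Σ(broken) = 5536 kJ
Bonds formed (products):
  C=O: 4 × 829 = 3316
  O–H: 8 × 452 = 3616
  Σ(formed) = 6932 kJ
ΔH = Σ(broken) − Σ(formed) = 5536 − 6932 = −1396 kJ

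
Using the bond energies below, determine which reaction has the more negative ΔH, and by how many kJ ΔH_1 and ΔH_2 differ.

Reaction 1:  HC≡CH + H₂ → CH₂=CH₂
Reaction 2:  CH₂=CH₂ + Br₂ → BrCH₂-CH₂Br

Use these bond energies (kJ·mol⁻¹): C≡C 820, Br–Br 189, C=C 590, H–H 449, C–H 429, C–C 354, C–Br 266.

Reaction 1, by 72 kJ

Reaction 1:
  Bonds broken (reactants):
    C≡C: 1 × 820 = 820
    C–H: 2 × 429 = 858
    H–H: 1 × 449 = 449
    Σ(broken) = 2127 kJ
  Bonds formed (products):
    C–H: 4 × 429 = 1716
    C=C: 1 × 590 = 590
    Σ(formed) = 2306 kJ
  ΔH_1 = 2127 − 2306 = −179 kJ
Reaction 2:
  Bonds broken (reactants):
    Br–Br: 1 × 189 = 189
    C–H: 4 × 429 = 1716
    C=C: 1 × 590 = 590
    Σ(broken) = 2495 kJ
  Bonds formed (products):
    C–Br: 2 × 266 = 532
    C–C: 1 × 354 = 354
    C–H: 4 × 429 = 1716
    Σ(formed) = 2602 kJ
  ΔH_2 = 2495 − 2602 = −107 kJ
ΔH_1 − ΔH_2 = −72 kJ, so reaction 1 has the more negative ΔH; |ΔH_1 − ΔH_2| = 72 kJ.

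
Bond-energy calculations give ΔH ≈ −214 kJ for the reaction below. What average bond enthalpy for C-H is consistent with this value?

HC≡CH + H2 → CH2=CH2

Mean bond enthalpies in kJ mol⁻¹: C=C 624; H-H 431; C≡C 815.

Let D be the C-H bond energy.
Σ(broken) = 1×815 + 2×D + 1×431 = 1246 + 2D
Σ(formed) = 4×D + 1×624 = 624 + 4D
ΔH = Σ(broken) − Σ(formed) = (1246 + 2D) − (624 + 4D) = +622 − 2D
Setting this equal to −214 kJ gives 2D = 836, so D = 418 kJ/mol.

D(C-H) ≈ 418 kJ/mol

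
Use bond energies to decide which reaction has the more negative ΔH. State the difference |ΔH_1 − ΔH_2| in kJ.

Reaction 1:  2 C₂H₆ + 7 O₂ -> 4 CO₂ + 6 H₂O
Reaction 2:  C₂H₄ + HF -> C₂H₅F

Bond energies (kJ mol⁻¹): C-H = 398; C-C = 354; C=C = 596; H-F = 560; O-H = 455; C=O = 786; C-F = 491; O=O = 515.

Reaction 1:
  Bonds broken (reactants):
    C-C: 2 × 354 = 708
    C-H: 12 × 398 = 4776
    O=O: 7 × 515 = 3605
    Σ(broken) = 9089 kJ
  Bonds formed (products):
    C=O: 8 × 786 = 6288
    O-H: 12 × 455 = 5460
    Σ(formed) = 11748 kJ
  ΔH_1 = 9089 − 11748 = −2659 kJ
Reaction 2:
  Bonds broken (reactants):
    C-H: 4 × 398 = 1592
    C=C: 1 × 596 = 596
    H-F: 1 × 560 = 560
    Σ(broken) = 2748 kJ
  Bonds formed (products):
    C-C: 1 × 354 = 354
    C-F: 1 × 491 = 491
    C-H: 5 × 398 = 1990
    Σ(formed) = 2835 kJ
  ΔH_2 = 2748 − 2835 = −87 kJ
ΔH_1 − ΔH_2 = −2572 kJ, so reaction 1 has the more negative ΔH; |ΔH_1 − ΔH_2| = 2572 kJ.

Reaction 1, by 2572 kJ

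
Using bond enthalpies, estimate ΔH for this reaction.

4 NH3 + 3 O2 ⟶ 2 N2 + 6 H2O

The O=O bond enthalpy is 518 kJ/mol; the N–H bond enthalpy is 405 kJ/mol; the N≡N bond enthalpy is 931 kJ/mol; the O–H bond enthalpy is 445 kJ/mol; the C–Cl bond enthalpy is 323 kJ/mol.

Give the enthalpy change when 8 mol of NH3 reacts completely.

ΔH = −1576 kJ

Bonds broken (reactants):
  N–H: 12 × 405 = 4860
  O=O: 3 × 518 = 1554
  Σ(broken) = 6414 kJ
Bonds formed (products):
  N≡N: 2 × 931 = 1862
  O–H: 12 × 445 = 5340
  Σ(formed) = 7202 kJ
ΔH = Σ(broken) − Σ(formed) = 6414 − 7202 = −788 kJ
For 2× the reaction as written: 2 × (−788) = −1576 kJ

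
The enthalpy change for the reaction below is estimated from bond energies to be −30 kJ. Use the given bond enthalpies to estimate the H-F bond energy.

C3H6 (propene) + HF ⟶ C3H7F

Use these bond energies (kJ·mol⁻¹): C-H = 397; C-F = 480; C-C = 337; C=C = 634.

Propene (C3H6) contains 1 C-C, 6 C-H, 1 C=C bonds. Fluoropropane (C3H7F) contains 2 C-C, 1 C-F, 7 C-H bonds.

Let D be the H-F bond energy.
Σ(broken) = 1×337 + 6×397 + 1×634 + 1×D = 3353 + D
Σ(formed) = 2×337 + 1×480 + 7×397 = 3933
ΔH = Σ(broken) − Σ(formed) = (3353 + D) − (3933) = −580 + D
Setting this equal to −30 kJ gives D = 550 kJ/mol.

D(H-F) ≈ 550 kJ/mol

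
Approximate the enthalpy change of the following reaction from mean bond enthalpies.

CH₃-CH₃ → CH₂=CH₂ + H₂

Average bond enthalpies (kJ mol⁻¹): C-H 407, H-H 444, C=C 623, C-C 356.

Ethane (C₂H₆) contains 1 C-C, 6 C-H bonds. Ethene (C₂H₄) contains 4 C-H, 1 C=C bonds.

ΔH ≈ +103 kJ

Bonds broken (reactants):
  C-C: 1 × 356 = 356
  C-H: 6 × 407 = 2442
  Σ(broken) = 2798 kJ
Bonds formed (products):
  C-H: 4 × 407 = 1628
  C=C: 1 × 623 = 623
  H-H: 1 × 444 = 444
  Σ(formed) = 2695 kJ
ΔH = Σ(broken) − Σ(formed) = 2798 − 2695 = +103 kJ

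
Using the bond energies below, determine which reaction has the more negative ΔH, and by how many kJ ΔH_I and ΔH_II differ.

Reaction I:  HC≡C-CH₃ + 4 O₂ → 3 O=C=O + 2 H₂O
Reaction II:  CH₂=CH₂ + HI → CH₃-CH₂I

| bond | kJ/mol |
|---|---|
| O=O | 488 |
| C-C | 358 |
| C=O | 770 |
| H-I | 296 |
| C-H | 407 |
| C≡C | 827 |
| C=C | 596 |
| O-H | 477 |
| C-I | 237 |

Reaction I:
  Bonds broken (reactants):
    C≡C: 1 × 827 = 827
    C-C: 1 × 358 = 358
    C-H: 4 × 407 = 1628
    O=O: 4 × 488 = 1952
    Σ(broken) = 4765 kJ
  Bonds formed (products):
    C=O: 6 × 770 = 4620
    O-H: 4 × 477 = 1908
    Σ(formed) = 6528 kJ
  ΔH_I = 4765 − 6528 = −1763 kJ
Reaction II:
  Bonds broken (reactants):
    C-H: 4 × 407 = 1628
    C=C: 1 × 596 = 596
    H-I: 1 × 296 = 296
    Σ(broken) = 2520 kJ
  Bonds formed (products):
    C-C: 1 × 358 = 358
    C-H: 5 × 407 = 2035
    C-I: 1 × 237 = 237
    Σ(formed) = 2630 kJ
  ΔH_II = 2520 − 2630 = −110 kJ
ΔH_I − ΔH_II = −1653 kJ, so reaction I has the more negative ΔH; |ΔH_I − ΔH_II| = 1653 kJ.

Reaction I, by 1653 kJ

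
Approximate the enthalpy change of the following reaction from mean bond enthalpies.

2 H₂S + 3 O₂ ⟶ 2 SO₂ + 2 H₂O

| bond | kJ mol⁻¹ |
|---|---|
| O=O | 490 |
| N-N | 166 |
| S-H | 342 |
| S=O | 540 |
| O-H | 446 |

ΔH ≈ −1106 kJ

Bonds broken (reactants):
  O=O: 3 × 490 = 1470
  S-H: 4 × 342 = 1368
  Σ(broken) = 2838 kJ
Bonds formed (products):
  O-H: 4 × 446 = 1784
  S=O: 4 × 540 = 2160
  Σ(formed) = 3944 kJ
ΔH = Σ(broken) − Σ(formed) = 2838 − 3944 = −1106 kJ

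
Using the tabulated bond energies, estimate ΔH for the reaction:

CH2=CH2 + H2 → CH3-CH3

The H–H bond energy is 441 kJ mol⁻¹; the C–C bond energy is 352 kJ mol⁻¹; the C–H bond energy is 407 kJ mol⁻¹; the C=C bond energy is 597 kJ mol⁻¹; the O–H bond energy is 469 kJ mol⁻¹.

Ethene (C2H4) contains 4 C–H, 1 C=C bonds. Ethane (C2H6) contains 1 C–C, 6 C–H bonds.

Bonds broken (reactants):
  C–H: 4 × 407 = 1628
  C=C: 1 × 597 = 597
  H–H: 1 × 441 = 441
  Σ(broken) = 2666 kJ
Bonds formed (products):
  C–C: 1 × 352 = 352
  C–H: 6 × 407 = 2442
  Σ(formed) = 2794 kJ
ΔH = Σ(broken) − Σ(formed) = 2666 − 2794 = −128 kJ

ΔH ≈ −128 kJ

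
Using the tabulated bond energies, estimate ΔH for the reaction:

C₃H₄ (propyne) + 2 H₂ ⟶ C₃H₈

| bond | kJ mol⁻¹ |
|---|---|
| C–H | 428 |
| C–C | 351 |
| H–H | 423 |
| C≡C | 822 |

ΔH ≈ −395 kJ

Bonds broken (reactants):
  C≡C: 1 × 822 = 822
  C–C: 1 × 351 = 351
  C–H: 4 × 428 = 1712
  H–H: 2 × 423 = 846
  Σ(broken) = 3731 kJ
Bonds formed (products):
  C–C: 2 × 351 = 702
  C–H: 8 × 428 = 3424
  Σ(formed) = 4126 kJ
ΔH = Σ(broken) − Σ(formed) = 3731 − 4126 = −395 kJ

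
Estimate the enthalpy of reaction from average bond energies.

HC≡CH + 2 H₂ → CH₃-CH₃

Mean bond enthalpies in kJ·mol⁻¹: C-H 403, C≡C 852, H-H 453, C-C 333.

ΔH ≈ −187 kJ

Bonds broken (reactants):
  C≡C: 1 × 852 = 852
  C-H: 2 × 403 = 806
  H-H: 2 × 453 = 906
  Σ(broken) = 2564 kJ
Bonds formed (products):
  C-C: 1 × 333 = 333
  C-H: 6 × 403 = 2418
  Σ(formed) = 2751 kJ
ΔH = Σ(broken) − Σ(formed) = 2564 − 2751 = −187 kJ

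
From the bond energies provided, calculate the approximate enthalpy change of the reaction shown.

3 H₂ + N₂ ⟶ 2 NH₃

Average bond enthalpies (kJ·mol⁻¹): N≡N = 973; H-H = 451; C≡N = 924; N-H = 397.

ΔH ≈ −56 kJ

Bonds broken (reactants):
  H-H: 3 × 451 = 1353
  N≡N: 1 × 973 = 973
  Σ(broken) = 2326 kJ
Bonds formed (products):
  N-H: 6 × 397 = 2382
  Σ(formed) = 2382 kJ
ΔH = Σ(broken) − Σ(formed) = 2326 − 2382 = −56 kJ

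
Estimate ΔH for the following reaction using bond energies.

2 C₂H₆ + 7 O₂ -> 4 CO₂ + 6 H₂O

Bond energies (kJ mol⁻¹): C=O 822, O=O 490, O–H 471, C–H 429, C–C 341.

Bonds broken (reactants):
  C–C: 2 × 341 = 682
  C–H: 12 × 429 = 5148
  O=O: 7 × 490 = 3430
  Σ(broken) = 9260 kJ
Bonds formed (products):
  C=O: 8 × 822 = 6576
  O–H: 12 × 471 = 5652
  Σ(formed) = 12228 kJ
ΔH = Σ(broken) − Σ(formed) = 9260 − 12228 = −2968 kJ

ΔH ≈ −2968 kJ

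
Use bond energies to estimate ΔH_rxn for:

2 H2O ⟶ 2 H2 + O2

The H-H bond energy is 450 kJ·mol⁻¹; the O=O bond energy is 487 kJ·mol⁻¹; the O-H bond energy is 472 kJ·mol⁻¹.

ΔH ≈ +501 kJ

Bonds broken (reactants):
  O-H: 4 × 472 = 1888
  Σ(broken) = 1888 kJ
Bonds formed (products):
  H-H: 2 × 450 = 900
  O=O: 1 × 487 = 487
  Σ(formed) = 1387 kJ
ΔH = Σ(broken) − Σ(formed) = 1888 − 1387 = +501 kJ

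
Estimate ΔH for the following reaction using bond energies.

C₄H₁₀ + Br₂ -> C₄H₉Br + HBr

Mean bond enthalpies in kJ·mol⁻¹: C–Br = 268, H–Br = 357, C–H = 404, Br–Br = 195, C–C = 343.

Bonds broken (reactants):
  Br–Br: 1 × 195 = 195
  C–C: 3 × 343 = 1029
  C–H: 10 × 404 = 4040
  Σ(broken) = 5264 kJ
Bonds formed (products):
  C–Br: 1 × 268 = 268
  C–C: 3 × 343 = 1029
  C–H: 9 × 404 = 3636
  H–Br: 1 × 357 = 357
  Σ(formed) = 5290 kJ
ΔH = Σ(broken) − Σ(formed) = 5264 − 5290 = −26 kJ

ΔH ≈ −26 kJ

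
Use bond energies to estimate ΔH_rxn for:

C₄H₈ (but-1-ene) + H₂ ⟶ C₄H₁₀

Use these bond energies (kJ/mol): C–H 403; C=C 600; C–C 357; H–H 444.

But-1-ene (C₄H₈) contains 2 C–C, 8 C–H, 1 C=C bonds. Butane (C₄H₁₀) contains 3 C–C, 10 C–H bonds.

ΔH ≈ −119 kJ

Bonds broken (reactants):
  C–C: 2 × 357 = 714
  C–H: 8 × 403 = 3224
  C=C: 1 × 600 = 600
  H–H: 1 × 444 = 444
  Σ(broken) = 4982 kJ
Bonds formed (products):
  C–C: 3 × 357 = 1071
  C–H: 10 × 403 = 4030
  Σ(formed) = 5101 kJ
ΔH = Σ(broken) − Σ(formed) = 4982 − 5101 = −119 kJ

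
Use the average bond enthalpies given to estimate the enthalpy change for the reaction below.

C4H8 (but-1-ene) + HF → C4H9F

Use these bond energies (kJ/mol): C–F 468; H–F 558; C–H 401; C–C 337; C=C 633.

ΔH ≈ −15 kJ

Bonds broken (reactants):
  C–C: 2 × 337 = 674
  C–H: 8 × 401 = 3208
  C=C: 1 × 633 = 633
  H–F: 1 × 558 = 558
  Σ(broken) = 5073 kJ
Bonds formed (products):
  C–C: 3 × 337 = 1011
  C–F: 1 × 468 = 468
  C–H: 9 × 401 = 3609
  Σ(formed) = 5088 kJ
ΔH = Σ(broken) − Σ(formed) = 5073 − 5088 = −15 kJ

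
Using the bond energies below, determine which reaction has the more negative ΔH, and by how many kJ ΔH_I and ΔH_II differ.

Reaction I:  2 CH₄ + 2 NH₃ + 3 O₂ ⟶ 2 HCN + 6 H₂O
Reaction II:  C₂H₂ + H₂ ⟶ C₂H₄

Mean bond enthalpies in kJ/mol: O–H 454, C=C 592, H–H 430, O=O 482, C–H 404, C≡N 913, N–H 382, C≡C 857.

Reaction I:
  Bonds broken (reactants):
    C–H: 8 × 404 = 3232
    N–H: 6 × 382 = 2292
    O=O: 3 × 482 = 1446
    Σ(broken) = 6970 kJ
  Bonds formed (products):
    C≡N: 2 × 913 = 1826
    C–H: 2 × 404 = 808
    O–H: 12 × 454 = 5448
    Σ(formed) = 8082 kJ
  ΔH_I = 6970 − 8082 = −1112 kJ
Reaction II:
  Bonds broken (reactants):
    C≡C: 1 × 857 = 857
    C–H: 2 × 404 = 808
    H–H: 1 × 430 = 430
    Σ(broken) = 2095 kJ
  Bonds formed (products):
    C–H: 4 × 404 = 1616
    C=C: 1 × 592 = 592
    Σ(formed) = 2208 kJ
  ΔH_II = 2095 − 2208 = −113 kJ
ΔH_I − ΔH_II = −999 kJ, so reaction I has the more negative ΔH; |ΔH_I − ΔH_II| = 999 kJ.

Reaction I, by 999 kJ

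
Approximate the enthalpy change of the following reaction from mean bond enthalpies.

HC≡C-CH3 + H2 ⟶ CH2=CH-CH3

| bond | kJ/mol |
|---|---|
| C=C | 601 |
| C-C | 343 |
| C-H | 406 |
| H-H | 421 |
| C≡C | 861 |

ΔH ≈ −131 kJ

Bonds broken (reactants):
  C≡C: 1 × 861 = 861
  C-C: 1 × 343 = 343
  C-H: 4 × 406 = 1624
  H-H: 1 × 421 = 421
  Σ(broken) = 3249 kJ
Bonds formed (products):
  C-C: 1 × 343 = 343
  C-H: 6 × 406 = 2436
  C=C: 1 × 601 = 601
  Σ(formed) = 3380 kJ
ΔH = Σ(broken) − Σ(formed) = 3249 − 3380 = −131 kJ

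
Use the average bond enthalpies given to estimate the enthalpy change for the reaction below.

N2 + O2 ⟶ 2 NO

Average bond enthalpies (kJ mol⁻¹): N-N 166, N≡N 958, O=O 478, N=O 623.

ΔH ≈ +190 kJ

Bonds broken (reactants):
  N≡N: 1 × 958 = 958
  O=O: 1 × 478 = 478
  Σ(broken) = 1436 kJ
Bonds formed (products):
  N=O: 2 × 623 = 1246
  Σ(formed) = 1246 kJ
ΔH = Σ(broken) − Σ(formed) = 1436 − 1246 = +190 kJ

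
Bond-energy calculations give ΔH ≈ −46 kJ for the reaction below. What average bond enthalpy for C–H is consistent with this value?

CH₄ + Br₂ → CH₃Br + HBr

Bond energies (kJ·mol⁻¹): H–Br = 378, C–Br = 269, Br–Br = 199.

D(C–H) ≈ 402 kJ/mol

Let D be the C–H bond energy.
Σ(broken) = 1×199 + 4×D = 199 + 4D
Σ(formed) = 1×269 + 3×D + 1×378 = 647 + 3D
ΔH = Σ(broken) − Σ(formed) = (199 + 4D) − (647 + 3D) = −448 + D
Setting this equal to −46 kJ gives D = 402 kJ/mol.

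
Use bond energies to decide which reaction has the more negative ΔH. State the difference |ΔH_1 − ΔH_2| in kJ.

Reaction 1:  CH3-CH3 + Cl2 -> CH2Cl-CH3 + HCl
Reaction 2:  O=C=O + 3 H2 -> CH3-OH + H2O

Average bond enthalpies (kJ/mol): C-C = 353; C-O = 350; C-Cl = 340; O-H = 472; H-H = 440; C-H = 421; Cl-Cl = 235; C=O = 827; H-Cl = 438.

Reaction 1:
  Bonds broken (reactants):
    C-C: 1 × 353 = 353
    C-H: 6 × 421 = 2526
    Cl-Cl: 1 × 235 = 235
    Σ(broken) = 3114 kJ
  Bonds formed (products):
    C-C: 1 × 353 = 353
    C-Cl: 1 × 340 = 340
    C-H: 5 × 421 = 2105
    H-Cl: 1 × 438 = 438
    Σ(formed) = 3236 kJ
  ΔH_1 = 3114 − 3236 = −122 kJ
Reaction 2:
  Bonds broken (reactants):
    C=O: 2 × 827 = 1654
    H-H: 3 × 440 = 1320
    Σ(broken) = 2974 kJ
  Bonds formed (products):
    C-H: 3 × 421 = 1263
    C-O: 1 × 350 = 350
    O-H: 3 × 472 = 1416
    Σ(formed) = 3029 kJ
  ΔH_2 = 2974 − 3029 = −55 kJ
ΔH_1 − ΔH_2 = −67 kJ, so reaction 1 has the more negative ΔH; |ΔH_1 − ΔH_2| = 67 kJ.

Reaction 1, by 67 kJ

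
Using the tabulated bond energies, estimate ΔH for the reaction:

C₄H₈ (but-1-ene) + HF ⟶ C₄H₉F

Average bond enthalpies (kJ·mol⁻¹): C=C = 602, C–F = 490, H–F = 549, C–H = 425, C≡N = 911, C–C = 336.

ΔH ≈ −100 kJ

Bonds broken (reactants):
  C–C: 2 × 336 = 672
  C–H: 8 × 425 = 3400
  C=C: 1 × 602 = 602
  H–F: 1 × 549 = 549
  Σ(broken) = 5223 kJ
Bonds formed (products):
  C–C: 3 × 336 = 1008
  C–F: 1 × 490 = 490
  C–H: 9 × 425 = 3825
  Σ(formed) = 5323 kJ
ΔH = Σ(broken) − Σ(formed) = 5223 − 5323 = −100 kJ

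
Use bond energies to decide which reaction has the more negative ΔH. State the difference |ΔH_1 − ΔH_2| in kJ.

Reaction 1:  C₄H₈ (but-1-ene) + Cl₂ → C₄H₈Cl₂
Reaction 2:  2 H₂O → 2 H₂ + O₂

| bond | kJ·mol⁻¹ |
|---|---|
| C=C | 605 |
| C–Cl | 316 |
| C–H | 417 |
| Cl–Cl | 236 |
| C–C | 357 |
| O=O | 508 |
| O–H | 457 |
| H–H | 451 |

Reaction 1:
  Bonds broken (reactants):
    C–C: 2 × 357 = 714
    C–H: 8 × 417 = 3336
    C=C: 1 × 605 = 605
    Cl–Cl: 1 × 236 = 236
    Σ(broken) = 4891 kJ
  Bonds formed (products):
    C–C: 3 × 357 = 1071
    C–Cl: 2 × 316 = 632
    C–H: 8 × 417 = 3336
    Σ(formed) = 5039 kJ
  ΔH_1 = 4891 − 5039 = −148 kJ
Reaction 2:
  Bonds broken (reactants):
    O–H: 4 × 457 = 1828
    Σ(broken) = 1828 kJ
  Bonds formed (products):
    H–H: 2 × 451 = 902
    O=O: 1 × 508 = 508
    Σ(formed) = 1410 kJ
  ΔH_2 = 1828 − 1410 = +418 kJ
ΔH_1 − ΔH_2 = −566 kJ, so reaction 1 has the more negative ΔH; |ΔH_1 − ΔH_2| = 566 kJ.

Reaction 1, by 566 kJ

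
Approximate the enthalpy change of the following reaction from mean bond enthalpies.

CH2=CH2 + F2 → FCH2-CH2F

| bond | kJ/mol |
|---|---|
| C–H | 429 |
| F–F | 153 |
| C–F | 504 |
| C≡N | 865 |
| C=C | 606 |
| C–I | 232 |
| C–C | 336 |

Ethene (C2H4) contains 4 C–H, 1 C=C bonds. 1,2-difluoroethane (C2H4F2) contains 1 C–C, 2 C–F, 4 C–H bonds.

ΔH ≈ −585 kJ

Bonds broken (reactants):
  C–H: 4 × 429 = 1716
  C=C: 1 × 606 = 606
  F–F: 1 × 153 = 153
  Σ(broken) = 2475 kJ
Bonds formed (products):
  C–C: 1 × 336 = 336
  C–F: 2 × 504 = 1008
  C–H: 4 × 429 = 1716
  Σ(formed) = 3060 kJ
ΔH = Σ(broken) − Σ(formed) = 2475 − 3060 = −585 kJ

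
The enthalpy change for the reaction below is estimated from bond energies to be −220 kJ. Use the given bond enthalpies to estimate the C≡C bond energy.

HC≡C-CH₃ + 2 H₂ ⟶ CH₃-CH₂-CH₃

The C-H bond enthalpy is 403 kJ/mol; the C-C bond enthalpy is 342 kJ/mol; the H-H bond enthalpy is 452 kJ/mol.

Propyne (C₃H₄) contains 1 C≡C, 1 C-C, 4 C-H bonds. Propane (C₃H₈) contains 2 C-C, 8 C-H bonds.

Let D be the C≡C bond energy.
Σ(broken) = 1×D + 1×342 + 4×403 + 2×452 = 2858 + D
Σ(formed) = 2×342 + 8×403 = 3908
ΔH = Σ(broken) − Σ(formed) = (2858 + D) − (3908) = −1050 + D
Setting this equal to −220 kJ gives D = 830 kJ/mol.

D(C≡C) ≈ 830 kJ/mol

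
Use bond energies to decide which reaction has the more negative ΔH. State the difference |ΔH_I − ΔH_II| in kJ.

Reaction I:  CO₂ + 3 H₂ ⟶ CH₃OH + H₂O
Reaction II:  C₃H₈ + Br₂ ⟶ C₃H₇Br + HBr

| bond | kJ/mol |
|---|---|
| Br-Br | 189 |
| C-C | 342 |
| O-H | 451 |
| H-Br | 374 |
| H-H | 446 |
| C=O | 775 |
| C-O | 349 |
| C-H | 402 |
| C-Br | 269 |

Reaction I:
  Bonds broken (reactants):
    C=O: 2 × 775 = 1550
    H-H: 3 × 446 = 1338
    Σ(broken) = 2888 kJ
  Bonds formed (products):
    C-H: 3 × 402 = 1206
    C-O: 1 × 349 = 349
    O-H: 3 × 451 = 1353
    Σ(formed) = 2908 kJ
  ΔH_I = 2888 − 2908 = −20 kJ
Reaction II:
  Bonds broken (reactants):
    Br-Br: 1 × 189 = 189
    C-C: 2 × 342 = 684
    C-H: 8 × 402 = 3216
    Σ(broken) = 4089 kJ
  Bonds formed (products):
    C-Br: 1 × 269 = 269
    C-C: 2 × 342 = 684
    C-H: 7 × 402 = 2814
    H-Br: 1 × 374 = 374
    Σ(formed) = 4141 kJ
  ΔH_II = 4089 − 4141 = −52 kJ
ΔH_I − ΔH_II = +32 kJ, so reaction II has the more negative ΔH; |ΔH_I − ΔH_II| = 32 kJ.

Reaction II, by 32 kJ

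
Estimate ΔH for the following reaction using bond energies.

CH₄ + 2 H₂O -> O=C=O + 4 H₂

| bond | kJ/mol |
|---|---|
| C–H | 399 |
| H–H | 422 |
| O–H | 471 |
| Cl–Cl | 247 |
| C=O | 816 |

Bonds broken (reactants):
  C–H: 4 × 399 = 1596
  O–H: 4 × 471 = 1884
  Σ(broken) = 3480 kJ
Bonds formed (products):
  C=O: 2 × 816 = 1632
  H–H: 4 × 422 = 1688
  Σ(formed) = 3320 kJ
ΔH = Σ(broken) − Σ(formed) = 3480 − 3320 = +160 kJ

ΔH ≈ +160 kJ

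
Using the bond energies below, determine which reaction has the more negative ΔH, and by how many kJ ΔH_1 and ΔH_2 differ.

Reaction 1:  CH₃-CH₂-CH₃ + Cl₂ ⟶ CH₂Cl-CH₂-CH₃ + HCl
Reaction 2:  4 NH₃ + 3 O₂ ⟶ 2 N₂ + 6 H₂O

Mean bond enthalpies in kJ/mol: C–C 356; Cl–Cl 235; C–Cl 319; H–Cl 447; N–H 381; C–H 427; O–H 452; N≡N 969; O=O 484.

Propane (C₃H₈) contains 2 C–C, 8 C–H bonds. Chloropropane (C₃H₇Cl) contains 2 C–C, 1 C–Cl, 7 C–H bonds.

Reaction 2, by 1234 kJ

Reaction 1:
  Bonds broken (reactants):
    C–C: 2 × 356 = 712
    C–H: 8 × 427 = 3416
    Cl–Cl: 1 × 235 = 235
    Σ(broken) = 4363 kJ
  Bonds formed (products):
    C–C: 2 × 356 = 712
    C–Cl: 1 × 319 = 319
    C–H: 7 × 427 = 2989
    H–Cl: 1 × 447 = 447
    Σ(formed) = 4467 kJ
  ΔH_1 = 4363 − 4467 = −104 kJ
Reaction 2:
  Bonds broken (reactants):
    N–H: 12 × 381 = 4572
    O=O: 3 × 484 = 1452
    Σ(broken) = 6024 kJ
  Bonds formed (products):
    N≡N: 2 × 969 = 1938
    O–H: 12 × 452 = 5424
    Σ(formed) = 7362 kJ
  ΔH_2 = 6024 − 7362 = −1338 kJ
ΔH_1 − ΔH_2 = +1234 kJ, so reaction 2 has the more negative ΔH; |ΔH_1 − ΔH_2| = 1234 kJ.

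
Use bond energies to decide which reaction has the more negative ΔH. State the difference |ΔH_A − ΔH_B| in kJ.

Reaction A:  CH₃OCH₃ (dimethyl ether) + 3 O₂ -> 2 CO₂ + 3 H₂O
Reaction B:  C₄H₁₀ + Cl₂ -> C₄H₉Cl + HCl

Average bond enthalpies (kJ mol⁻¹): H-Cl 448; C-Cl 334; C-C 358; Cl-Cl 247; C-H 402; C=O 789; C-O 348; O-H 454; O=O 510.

Reaction A:
  Bonds broken (reactants):
    C-H: 6 × 402 = 2412
    C-O: 2 × 348 = 696
    O=O: 3 × 510 = 1530
    Σ(broken) = 4638 kJ
  Bonds formed (products):
    C=O: 4 × 789 = 3156
    O-H: 6 × 454 = 2724
    Σ(formed) = 5880 kJ
  ΔH_A = 4638 − 5880 = −1242 kJ
Reaction B:
  Bonds broken (reactants):
    C-C: 3 × 358 = 1074
    C-H: 10 × 402 = 4020
    Cl-Cl: 1 × 247 = 247
    Σ(broken) = 5341 kJ
  Bonds formed (products):
    C-C: 3 × 358 = 1074
    C-Cl: 1 × 334 = 334
    C-H: 9 × 402 = 3618
    H-Cl: 1 × 448 = 448
    Σ(formed) = 5474 kJ
  ΔH_B = 5341 − 5474 = −133 kJ
ΔH_A − ΔH_B = −1109 kJ, so reaction A has the more negative ΔH; |ΔH_A − ΔH_B| = 1109 kJ.

Reaction A, by 1109 kJ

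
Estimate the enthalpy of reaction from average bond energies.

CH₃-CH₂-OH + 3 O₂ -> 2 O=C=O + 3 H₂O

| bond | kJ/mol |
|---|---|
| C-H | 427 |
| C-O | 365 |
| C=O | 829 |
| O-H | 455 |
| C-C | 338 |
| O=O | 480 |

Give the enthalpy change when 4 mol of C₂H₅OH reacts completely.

Bonds broken (reactants):
  C-C: 1 × 338 = 338
  C-H: 5 × 427 = 2135
  C-O: 1 × 365 = 365
  O-H: 1 × 455 = 455
  O=O: 3 × 480 = 1440
  Σ(broken) = 4733 kJ
Bonds formed (products):
  C=O: 4 × 829 = 3316
  O-H: 6 × 455 = 2730
  Σ(formed) = 6046 kJ
ΔH = Σ(broken) − Σ(formed) = 4733 − 6046 = −1313 kJ
For 4× the reaction as written: 4 × (−1313) = −5252 kJ

ΔH = −5252 kJ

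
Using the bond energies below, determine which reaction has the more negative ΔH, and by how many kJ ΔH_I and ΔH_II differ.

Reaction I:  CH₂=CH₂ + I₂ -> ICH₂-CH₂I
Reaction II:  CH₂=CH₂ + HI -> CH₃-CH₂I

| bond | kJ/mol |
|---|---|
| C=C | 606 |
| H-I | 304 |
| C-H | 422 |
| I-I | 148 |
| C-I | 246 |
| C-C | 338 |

Reaction II, by 20 kJ

Reaction I:
  Bonds broken (reactants):
    C-H: 4 × 422 = 1688
    C=C: 1 × 606 = 606
    I-I: 1 × 148 = 148
    Σ(broken) = 2442 kJ
  Bonds formed (products):
    C-C: 1 × 338 = 338
    C-H: 4 × 422 = 1688
    C-I: 2 × 246 = 492
    Σ(formed) = 2518 kJ
  ΔH_I = 2442 − 2518 = −76 kJ
Reaction II:
  Bonds broken (reactants):
    C-H: 4 × 422 = 1688
    C=C: 1 × 606 = 606
    H-I: 1 × 304 = 304
    Σ(broken) = 2598 kJ
  Bonds formed (products):
    C-C: 1 × 338 = 338
    C-H: 5 × 422 = 2110
    C-I: 1 × 246 = 246
    Σ(formed) = 2694 kJ
  ΔH_II = 2598 − 2694 = −96 kJ
ΔH_I − ΔH_II = +20 kJ, so reaction II has the more negative ΔH; |ΔH_I − ΔH_II| = 20 kJ.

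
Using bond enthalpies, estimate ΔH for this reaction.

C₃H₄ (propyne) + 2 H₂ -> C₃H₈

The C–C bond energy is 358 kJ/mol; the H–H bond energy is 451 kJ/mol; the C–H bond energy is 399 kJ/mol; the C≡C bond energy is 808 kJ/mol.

ΔH ≈ −244 kJ

Bonds broken (reactants):
  C≡C: 1 × 808 = 808
  C–C: 1 × 358 = 358
  C–H: 4 × 399 = 1596
  H–H: 2 × 451 = 902
  Σ(broken) = 3664 kJ
Bonds formed (products):
  C–C: 2 × 358 = 716
  C–H: 8 × 399 = 3192
  Σ(formed) = 3908 kJ
ΔH = Σ(broken) − Σ(formed) = 3664 − 3908 = −244 kJ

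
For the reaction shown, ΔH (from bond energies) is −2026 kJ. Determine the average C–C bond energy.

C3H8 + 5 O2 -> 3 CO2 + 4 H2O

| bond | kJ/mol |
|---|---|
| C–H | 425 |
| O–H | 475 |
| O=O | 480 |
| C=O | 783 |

D(C–C) ≈ 336 kJ/mol

Let D be the C–C bond energy.
Σ(broken) = 2×D + 8×425 + 5×480 = 5800 + 2D
Σ(formed) = 6×783 + 8×475 = 8498
ΔH = Σ(broken) − Σ(formed) = (5800 + 2D) − (8498) = −2698 + 2D
Setting this equal to −2026 kJ gives 2D = 672, so D = 336 kJ/mol.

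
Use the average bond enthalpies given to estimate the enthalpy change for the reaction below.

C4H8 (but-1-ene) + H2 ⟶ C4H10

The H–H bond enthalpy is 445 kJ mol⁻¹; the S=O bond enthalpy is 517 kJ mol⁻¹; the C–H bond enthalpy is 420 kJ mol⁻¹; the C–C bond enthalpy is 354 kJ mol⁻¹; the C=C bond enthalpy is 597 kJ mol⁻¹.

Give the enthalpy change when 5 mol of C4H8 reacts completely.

ΔH = −760 kJ

Bonds broken (reactants):
  C–C: 2 × 354 = 708
  C–H: 8 × 420 = 3360
  C=C: 1 × 597 = 597
  H–H: 1 × 445 = 445
  Σ(broken) = 5110 kJ
Bonds formed (products):
  C–C: 3 × 354 = 1062
  C–H: 10 × 420 = 4200
  Σ(formed) = 5262 kJ
ΔH = Σ(broken) − Σ(formed) = 5110 − 5262 = −152 kJ
For 5× the reaction as written: 5 × (−152) = −760 kJ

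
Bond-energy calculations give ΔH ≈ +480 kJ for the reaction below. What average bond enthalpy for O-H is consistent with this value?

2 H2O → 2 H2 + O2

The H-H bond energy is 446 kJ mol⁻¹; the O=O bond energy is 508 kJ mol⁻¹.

Let D be the O-H bond energy.
Σ(broken) = 4×D = 4D
Σ(formed) = 2×446 + 1×508 = 1400
ΔH = Σ(broken) − Σ(formed) = (4D) − (1400) = −1400 + 4D
Setting this equal to +480 kJ gives 4D = 1880, so D = 470 kJ/mol.

D(O-H) ≈ 470 kJ/mol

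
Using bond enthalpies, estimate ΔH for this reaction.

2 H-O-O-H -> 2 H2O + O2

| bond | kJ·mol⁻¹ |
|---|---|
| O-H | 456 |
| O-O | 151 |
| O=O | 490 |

ΔH ≈ −188 kJ

Bonds broken (reactants):
  O-H: 4 × 456 = 1824
  O-O: 2 × 151 = 302
  Σ(broken) = 2126 kJ
Bonds formed (products):
  O-H: 4 × 456 = 1824
  O=O: 1 × 490 = 490
  Σ(formed) = 2314 kJ
ΔH = Σ(broken) − Σ(formed) = 2126 − 2314 = −188 kJ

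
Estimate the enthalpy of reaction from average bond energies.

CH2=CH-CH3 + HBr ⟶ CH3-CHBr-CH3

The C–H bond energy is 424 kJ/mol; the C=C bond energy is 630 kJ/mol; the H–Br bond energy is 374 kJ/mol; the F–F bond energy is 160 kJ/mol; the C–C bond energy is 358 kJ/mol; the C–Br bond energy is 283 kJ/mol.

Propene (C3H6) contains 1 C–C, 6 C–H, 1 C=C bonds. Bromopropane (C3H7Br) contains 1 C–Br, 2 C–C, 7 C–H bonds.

ΔH ≈ −61 kJ

Bonds broken (reactants):
  C–C: 1 × 358 = 358
  C–H: 6 × 424 = 2544
  C=C: 1 × 630 = 630
  H–Br: 1 × 374 = 374
  Σ(broken) = 3906 kJ
Bonds formed (products):
  C–Br: 1 × 283 = 283
  C–C: 2 × 358 = 716
  C–H: 7 × 424 = 2968
  Σ(formed) = 3967 kJ
ΔH = Σ(broken) − Σ(formed) = 3906 − 3967 = −61 kJ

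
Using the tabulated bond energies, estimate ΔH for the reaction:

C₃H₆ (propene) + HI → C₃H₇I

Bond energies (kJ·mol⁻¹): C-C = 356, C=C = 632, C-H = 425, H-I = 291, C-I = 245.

Bonds broken (reactants):
  C-C: 1 × 356 = 356
  C-H: 6 × 425 = 2550
  C=C: 1 × 632 = 632
  H-I: 1 × 291 = 291
  Σ(broken) = 3829 kJ
Bonds formed (products):
  C-C: 2 × 356 = 712
  C-H: 7 × 425 = 2975
  C-I: 1 × 245 = 245
  Σ(formed) = 3932 kJ
ΔH = Σ(broken) − Σ(formed) = 3829 − 3932 = −103 kJ

ΔH ≈ −103 kJ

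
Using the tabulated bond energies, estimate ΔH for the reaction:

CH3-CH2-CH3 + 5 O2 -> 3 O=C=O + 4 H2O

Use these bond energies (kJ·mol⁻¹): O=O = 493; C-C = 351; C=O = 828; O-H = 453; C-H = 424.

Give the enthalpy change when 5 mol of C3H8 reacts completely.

ΔH = −10165 kJ

Bonds broken (reactants):
  C-C: 2 × 351 = 702
  C-H: 8 × 424 = 3392
  O=O: 5 × 493 = 2465
  Σ(broken) = 6559 kJ
Bonds formed (products):
  C=O: 6 × 828 = 4968
  O-H: 8 × 453 = 3624
  Σ(formed) = 8592 kJ
ΔH = Σ(broken) − Σ(formed) = 6559 − 8592 = −2033 kJ
For 5× the reaction as written: 5 × (−2033) = −10165 kJ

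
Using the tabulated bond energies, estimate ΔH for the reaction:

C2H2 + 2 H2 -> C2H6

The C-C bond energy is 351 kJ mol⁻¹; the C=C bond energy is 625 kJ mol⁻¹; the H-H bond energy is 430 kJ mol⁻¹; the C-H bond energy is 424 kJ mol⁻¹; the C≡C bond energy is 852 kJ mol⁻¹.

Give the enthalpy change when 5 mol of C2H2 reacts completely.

Bonds broken (reactants):
  C≡C: 1 × 852 = 852
  C-H: 2 × 424 = 848
  H-H: 2 × 430 = 860
  Σ(broken) = 2560 kJ
Bonds formed (products):
  C-C: 1 × 351 = 351
  C-H: 6 × 424 = 2544
  Σ(formed) = 2895 kJ
ΔH = Σ(broken) − Σ(formed) = 2560 − 2895 = −335 kJ
For 5× the reaction as written: 5 × (−335) = −1675 kJ

ΔH = −1675 kJ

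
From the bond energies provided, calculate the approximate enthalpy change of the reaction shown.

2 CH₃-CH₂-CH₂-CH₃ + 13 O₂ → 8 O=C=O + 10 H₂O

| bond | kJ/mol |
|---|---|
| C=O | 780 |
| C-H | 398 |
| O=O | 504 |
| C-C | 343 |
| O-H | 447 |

ΔH ≈ −4850 kJ

Bonds broken (reactants):
  C-C: 6 × 343 = 2058
  C-H: 20 × 398 = 7960
  O=O: 13 × 504 = 6552
  Σ(broken) = 16570 kJ
Bonds formed (products):
  C=O: 16 × 780 = 12480
  O-H: 20 × 447 = 8940
  Σ(formed) = 21420 kJ
ΔH = Σ(broken) − Σ(formed) = 16570 − 21420 = −4850 kJ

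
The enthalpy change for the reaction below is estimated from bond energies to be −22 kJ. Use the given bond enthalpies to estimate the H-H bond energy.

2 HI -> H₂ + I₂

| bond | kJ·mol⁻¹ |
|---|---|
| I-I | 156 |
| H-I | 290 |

Let D be the H-H bond energy.
Σ(broken) = 2×290 = 580
Σ(formed) = 1×D + 1×156 = 156 + D
ΔH = Σ(broken) − Σ(formed) = (580) − (156 + D) = +424 − D
Setting this equal to −22 kJ gives D = 446 kJ/mol.

D(H-H) ≈ 446 kJ/mol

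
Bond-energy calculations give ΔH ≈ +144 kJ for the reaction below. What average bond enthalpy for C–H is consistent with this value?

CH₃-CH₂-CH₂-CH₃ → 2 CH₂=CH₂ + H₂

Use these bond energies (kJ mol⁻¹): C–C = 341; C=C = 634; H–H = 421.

Let D be the C–H bond energy.
Σ(broken) = 3×341 + 10×D = 1023 + 10D
Σ(formed) = 8×D + 2×634 + 1×421 = 1689 + 8D
ΔH = Σ(broken) − Σ(formed) = (1023 + 10D) − (1689 + 8D) = −666 + 2D
Setting this equal to +144 kJ gives 2D = 810, so D = 405 kJ/mol.

D(C–H) ≈ 405 kJ/mol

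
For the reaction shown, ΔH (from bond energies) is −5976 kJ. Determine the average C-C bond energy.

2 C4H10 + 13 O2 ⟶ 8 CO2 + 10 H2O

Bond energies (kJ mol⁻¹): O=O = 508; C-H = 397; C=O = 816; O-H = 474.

D(C-C) ≈ 336 kJ/mol

Let D be the C-C bond energy.
Σ(broken) = 6×D + 20×397 + 13×508 = 14544 + 6D
Σ(formed) = 16×816 + 20×474 = 22536
ΔH = Σ(broken) − Σ(formed) = (14544 + 6D) − (22536) = −7992 + 6D
Setting this equal to −5976 kJ gives 6D = 2016, so D = 336 kJ/mol.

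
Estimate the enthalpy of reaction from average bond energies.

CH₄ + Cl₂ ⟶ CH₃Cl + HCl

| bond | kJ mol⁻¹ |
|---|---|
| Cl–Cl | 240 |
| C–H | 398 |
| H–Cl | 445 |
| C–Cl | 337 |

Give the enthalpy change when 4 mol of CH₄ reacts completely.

ΔH = −576 kJ

Bonds broken (reactants):
  C–H: 4 × 398 = 1592
  Cl–Cl: 1 × 240 = 240
  Σ(broken) = 1832 kJ
Bonds formed (products):
  C–Cl: 1 × 337 = 337
  C–H: 3 × 398 = 1194
  H–Cl: 1 × 445 = 445
  Σ(formed) = 1976 kJ
ΔH = Σ(broken) − Σ(formed) = 1832 − 1976 = −144 kJ
For 4× the reaction as written: 4 × (−144) = −576 kJ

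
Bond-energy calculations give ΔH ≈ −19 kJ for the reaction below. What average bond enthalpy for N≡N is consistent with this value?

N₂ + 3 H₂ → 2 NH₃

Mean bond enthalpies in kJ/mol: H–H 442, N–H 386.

D(N≡N) ≈ 971 kJ/mol

Let D be the N≡N bond energy.
Σ(broken) = 3×442 + 1×D = 1326 + D
Σ(formed) = 6×386 = 2316
ΔH = Σ(broken) − Σ(formed) = (1326 + D) − (2316) = −990 + D
Setting this equal to −19 kJ gives D = 971 kJ/mol.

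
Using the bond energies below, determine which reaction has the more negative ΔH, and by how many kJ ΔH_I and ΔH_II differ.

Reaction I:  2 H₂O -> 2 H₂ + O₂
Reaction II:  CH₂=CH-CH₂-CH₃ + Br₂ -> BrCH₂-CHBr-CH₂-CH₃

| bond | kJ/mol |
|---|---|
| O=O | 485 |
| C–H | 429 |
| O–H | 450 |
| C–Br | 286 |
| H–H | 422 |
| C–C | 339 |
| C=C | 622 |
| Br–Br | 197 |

Reaction I:
  Bonds broken (reactants):
    O–H: 4 × 450 = 1800
    Σ(broken) = 1800 kJ
  Bonds formed (products):
    H–H: 2 × 422 = 844
    O=O: 1 × 485 = 485
    Σ(formed) = 1329 kJ
  ΔH_I = 1800 − 1329 = +471 kJ
Reaction II:
  Bonds broken (reactants):
    Br–Br: 1 × 197 = 197
    C–C: 2 × 339 = 678
    C–H: 8 × 429 = 3432
    C=C: 1 × 622 = 622
    Σ(broken) = 4929 kJ
  Bonds formed (products):
    C–Br: 2 × 286 = 572
    C–C: 3 × 339 = 1017
    C–H: 8 × 429 = 3432
    Σ(formed) = 5021 kJ
  ΔH_II = 4929 − 5021 = −92 kJ
ΔH_I − ΔH_II = +563 kJ, so reaction II has the more negative ΔH; |ΔH_I − ΔH_II| = 563 kJ.

Reaction II, by 563 kJ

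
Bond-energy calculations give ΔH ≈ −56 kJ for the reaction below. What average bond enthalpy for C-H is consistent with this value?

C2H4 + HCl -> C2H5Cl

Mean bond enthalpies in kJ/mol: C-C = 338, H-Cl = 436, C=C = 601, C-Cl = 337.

Let D be the C-H bond energy.
Σ(broken) = 4×D + 1×601 + 1×436 = 1037 + 4D
Σ(formed) = 1×338 + 1×337 + 5×D = 675 + 5D
ΔH = Σ(broken) − Σ(formed) = (1037 + 4D) − (675 + 5D) = +362 − D
Setting this equal to −56 kJ gives D = 418 kJ/mol.

D(C-H) ≈ 418 kJ/mol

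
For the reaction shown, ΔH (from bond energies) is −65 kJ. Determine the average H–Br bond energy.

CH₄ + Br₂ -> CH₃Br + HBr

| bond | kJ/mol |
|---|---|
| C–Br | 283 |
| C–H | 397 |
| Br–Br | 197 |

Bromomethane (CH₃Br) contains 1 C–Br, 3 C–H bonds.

D(H–Br) ≈ 376 kJ/mol

Let D be the H–Br bond energy.
Σ(broken) = 1×197 + 4×397 = 1785
Σ(formed) = 1×283 + 3×397 + 1×D = 1474 + D
ΔH = Σ(broken) − Σ(formed) = (1785) − (1474 + D) = +311 − D
Setting this equal to −65 kJ gives D = 376 kJ/mol.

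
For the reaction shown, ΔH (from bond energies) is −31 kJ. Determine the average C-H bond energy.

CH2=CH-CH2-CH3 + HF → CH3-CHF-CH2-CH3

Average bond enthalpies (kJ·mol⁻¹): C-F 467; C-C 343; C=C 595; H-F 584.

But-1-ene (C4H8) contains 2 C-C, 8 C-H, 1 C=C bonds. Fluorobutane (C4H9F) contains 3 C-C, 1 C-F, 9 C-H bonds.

Let D be the C-H bond energy.
Σ(broken) = 2×343 + 8×D + 1×595 + 1×584 = 1865 + 8D
Σ(formed) = 3×343 + 1×467 + 9×D = 1496 + 9D
ΔH = Σ(broken) − Σ(formed) = (1865 + 8D) − (1496 + 9D) = +369 − D
Setting this equal to −31 kJ gives D = 400 kJ/mol.

D(C-H) ≈ 400 kJ/mol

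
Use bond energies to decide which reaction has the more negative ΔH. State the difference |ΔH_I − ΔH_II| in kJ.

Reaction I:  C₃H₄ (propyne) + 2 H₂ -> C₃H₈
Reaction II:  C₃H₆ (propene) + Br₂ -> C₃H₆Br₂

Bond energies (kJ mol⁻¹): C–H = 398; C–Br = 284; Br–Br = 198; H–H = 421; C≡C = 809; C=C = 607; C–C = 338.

Reaction I:
  Bonds broken (reactants):
    C≡C: 1 × 809 = 809
    C–C: 1 × 338 = 338
    C–H: 4 × 398 = 1592
    H–H: 2 × 421 = 842
    Σ(broken) = 3581 kJ
  Bonds formed (products):
    C–C: 2 × 338 = 676
    C–H: 8 × 398 = 3184
    Σ(formed) = 3860 kJ
  ΔH_I = 3581 − 3860 = −279 kJ
Reaction II:
  Bonds broken (reactants):
    Br–Br: 1 × 198 = 198
    C–C: 1 × 338 = 338
    C–H: 6 × 398 = 2388
    C=C: 1 × 607 = 607
    Σ(broken) = 3531 kJ
  Bonds formed (products):
    C–Br: 2 × 284 = 568
    C–C: 2 × 338 = 676
    C–H: 6 × 398 = 2388
    Σ(formed) = 3632 kJ
  ΔH_II = 3531 − 3632 = −101 kJ
ΔH_I − ΔH_II = −178 kJ, so reaction I has the more negative ΔH; |ΔH_I − ΔH_II| = 178 kJ.

Reaction I, by 178 kJ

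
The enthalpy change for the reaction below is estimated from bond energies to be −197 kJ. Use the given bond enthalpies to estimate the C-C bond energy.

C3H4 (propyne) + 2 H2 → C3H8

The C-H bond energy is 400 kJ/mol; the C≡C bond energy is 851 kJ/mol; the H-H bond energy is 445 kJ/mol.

Let D be the C-C bond energy.
Σ(broken) = 1×851 + 1×D + 4×400 + 2×445 = 3341 + D
Σ(formed) = 2×D + 8×400 = 3200 + 2D
ΔH = Σ(broken) − Σ(formed) = (3341 + D) − (3200 + 2D) = +141 − D
Setting this equal to −197 kJ gives D = 338 kJ/mol.

D(C-C) ≈ 338 kJ/mol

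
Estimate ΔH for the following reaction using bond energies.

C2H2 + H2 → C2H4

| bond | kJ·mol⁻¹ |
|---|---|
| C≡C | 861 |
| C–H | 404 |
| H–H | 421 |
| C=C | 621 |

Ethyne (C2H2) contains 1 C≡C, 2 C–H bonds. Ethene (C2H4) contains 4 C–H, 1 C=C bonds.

Bonds broken (reactants):
  C≡C: 1 × 861 = 861
  C–H: 2 × 404 = 808
  H–H: 1 × 421 = 421
  Σ(broken) = 2090 kJ
Bonds formed (products):
  C–H: 4 × 404 = 1616
  C=C: 1 × 621 = 621
  Σ(formed) = 2237 kJ
ΔH = Σ(broken) − Σ(formed) = 2090 − 2237 = −147 kJ

ΔH ≈ −147 kJ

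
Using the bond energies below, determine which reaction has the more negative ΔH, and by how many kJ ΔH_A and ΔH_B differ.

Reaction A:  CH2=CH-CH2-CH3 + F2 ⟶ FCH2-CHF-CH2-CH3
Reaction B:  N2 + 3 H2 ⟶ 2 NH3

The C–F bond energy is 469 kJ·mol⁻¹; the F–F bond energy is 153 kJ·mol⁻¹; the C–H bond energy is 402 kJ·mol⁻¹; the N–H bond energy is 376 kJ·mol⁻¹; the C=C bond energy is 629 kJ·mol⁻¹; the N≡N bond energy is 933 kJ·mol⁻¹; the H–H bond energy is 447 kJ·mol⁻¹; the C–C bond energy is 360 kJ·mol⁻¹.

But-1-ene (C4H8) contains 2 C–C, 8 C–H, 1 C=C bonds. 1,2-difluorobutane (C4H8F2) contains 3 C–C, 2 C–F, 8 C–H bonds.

Reaction A, by 534 kJ

Reaction A:
  Bonds broken (reactants):
    C–C: 2 × 360 = 720
    C–H: 8 × 402 = 3216
    C=C: 1 × 629 = 629
    F–F: 1 × 153 = 153
    Σ(broken) = 4718 kJ
  Bonds formed (products):
    C–C: 3 × 360 = 1080
    C–F: 2 × 469 = 938
    C–H: 8 × 402 = 3216
    Σ(formed) = 5234 kJ
  ΔH_A = 4718 − 5234 = −516 kJ
Reaction B:
  Bonds broken (reactants):
    H–H: 3 × 447 = 1341
    N≡N: 1 × 933 = 933
    Σ(broken) = 2274 kJ
  Bonds formed (products):
    N–H: 6 × 376 = 2256
    Σ(formed) = 2256 kJ
  ΔH_B = 2274 − 2256 = +18 kJ
ΔH_A − ΔH_B = −534 kJ, so reaction A has the more negative ΔH; |ΔH_A − ΔH_B| = 534 kJ.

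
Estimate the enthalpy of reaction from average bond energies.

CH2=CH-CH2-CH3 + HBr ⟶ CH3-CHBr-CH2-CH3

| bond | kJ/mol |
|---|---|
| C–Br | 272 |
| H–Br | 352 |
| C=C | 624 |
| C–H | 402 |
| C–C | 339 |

ΔH ≈ −37 kJ

Bonds broken (reactants):
  C–C: 2 × 339 = 678
  C–H: 8 × 402 = 3216
  C=C: 1 × 624 = 624
  H–Br: 1 × 352 = 352
  Σ(broken) = 4870 kJ
Bonds formed (products):
  C–Br: 1 × 272 = 272
  C–C: 3 × 339 = 1017
  C–H: 9 × 402 = 3618
  Σ(formed) = 4907 kJ
ΔH = Σ(broken) − Σ(formed) = 4870 − 4907 = −37 kJ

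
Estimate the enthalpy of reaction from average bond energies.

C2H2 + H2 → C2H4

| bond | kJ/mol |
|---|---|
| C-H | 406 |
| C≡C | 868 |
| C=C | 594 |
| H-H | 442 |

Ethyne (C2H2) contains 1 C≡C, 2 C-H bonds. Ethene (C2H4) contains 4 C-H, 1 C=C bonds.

Bonds broken (reactants):
  C≡C: 1 × 868 = 868
  C-H: 2 × 406 = 812
  H-H: 1 × 442 = 442
  Σ(broken) = 2122 kJ
Bonds formed (products):
  C-H: 4 × 406 = 1624
  C=C: 1 × 594 = 594
  Σ(formed) = 2218 kJ
ΔH = Σ(broken) − Σ(formed) = 2122 − 2218 = −96 kJ

ΔH ≈ −96 kJ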